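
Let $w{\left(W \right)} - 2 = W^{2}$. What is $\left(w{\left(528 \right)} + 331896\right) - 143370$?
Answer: $467312$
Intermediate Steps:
$w{\left(W \right)} = 2 + W^{2}$
$\left(w{\left(528 \right)} + 331896\right) - 143370 = \left(\left(2 + 528^{2}\right) + 331896\right) - 143370 = \left(\left(2 + 278784\right) + 331896\right) - 143370 = \left(278786 + 331896\right) - 143370 = 610682 - 143370 = 467312$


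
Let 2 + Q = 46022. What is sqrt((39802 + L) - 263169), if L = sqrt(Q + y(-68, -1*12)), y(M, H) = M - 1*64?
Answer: sqrt(-223367 + 8*sqrt(717)) ≈ 472.39*I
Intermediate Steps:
Q = 46020 (Q = -2 + 46022 = 46020)
y(M, H) = -64 + M (y(M, H) = M - 64 = -64 + M)
L = 8*sqrt(717) (L = sqrt(46020 + (-64 - 68)) = sqrt(46020 - 132) = sqrt(45888) = 8*sqrt(717) ≈ 214.21)
sqrt((39802 + L) - 263169) = sqrt((39802 + 8*sqrt(717)) - 263169) = sqrt(-223367 + 8*sqrt(717))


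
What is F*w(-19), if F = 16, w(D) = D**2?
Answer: 5776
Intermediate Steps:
F*w(-19) = 16*(-19)**2 = 16*361 = 5776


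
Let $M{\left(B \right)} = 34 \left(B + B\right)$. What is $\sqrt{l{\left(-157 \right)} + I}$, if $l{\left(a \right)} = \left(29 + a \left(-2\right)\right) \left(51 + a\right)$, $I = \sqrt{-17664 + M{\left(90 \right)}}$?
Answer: $\sqrt{-36358 + 2 i \sqrt{2886}} \approx 0.2817 + 190.68 i$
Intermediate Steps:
$M{\left(B \right)} = 68 B$ ($M{\left(B \right)} = 34 \cdot 2 B = 68 B$)
$I = 2 i \sqrt{2886}$ ($I = \sqrt{-17664 + 68 \cdot 90} = \sqrt{-17664 + 6120} = \sqrt{-11544} = 2 i \sqrt{2886} \approx 107.44 i$)
$l{\left(a \right)} = \left(29 - 2 a\right) \left(51 + a\right)$
$\sqrt{l{\left(-157 \right)} + I} = \sqrt{\left(1479 - -11461 - 2 \left(-157\right)^{2}\right) + 2 i \sqrt{2886}} = \sqrt{\left(1479 + 11461 - 49298\right) + 2 i \sqrt{2886}} = \sqrt{-36358 + 2 i \sqrt{2886}}$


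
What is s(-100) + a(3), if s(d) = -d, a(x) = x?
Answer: 103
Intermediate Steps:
s(-100) + a(3) = -1*(-100) + 3 = 100 + 3 = 103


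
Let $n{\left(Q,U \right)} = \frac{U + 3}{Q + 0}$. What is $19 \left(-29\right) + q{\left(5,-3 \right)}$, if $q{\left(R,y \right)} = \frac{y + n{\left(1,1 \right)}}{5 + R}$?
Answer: $- \frac{5509}{10} \approx -550.9$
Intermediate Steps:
$n{\left(Q,U \right)} = \frac{3 + U}{Q}$
$q{\left(R,y \right)} = \frac{4 + y}{5 + R}$ ($q{\left(R,y \right)} = \frac{y + \frac{3 + 1}{1}}{5 + R} = \frac{y + 1 \cdot 4}{5 + R} = \frac{y + 4}{5 + R} = \frac{4 + y}{5 + R}$)
$19 \left(-29\right) + q{\left(5,-3 \right)} = 19 \left(-29\right) + \frac{4 - 3}{5 + 5} = -551 + \frac{1}{10} \cdot 1 = -551 + \frac{1}{10} = - \frac{5509}{10}$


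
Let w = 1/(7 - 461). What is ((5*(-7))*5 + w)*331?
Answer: -26298281/454 ≈ -57926.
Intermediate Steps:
w = -1/454 (w = 1/(-454) = -1/454 ≈ -0.0022026)
((5*(-7))*5 + w)*331 = ((5*(-7))*5 - 1/454)*331 = (-35*5 - 1/454)*331 = (-175 - 1/454)*331 = -79451/454*331 = -26298281/454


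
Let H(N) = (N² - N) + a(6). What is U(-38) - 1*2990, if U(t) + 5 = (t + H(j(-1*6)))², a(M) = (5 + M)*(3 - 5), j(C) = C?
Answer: -2671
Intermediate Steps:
a(M) = -10 - 2*M (a(M) = (5 + M)*(-2) = -10 - 2*M)
H(N) = -22 + N² - N (H(N) = (N² - N) + (-10 - 2*6) = (N² - N) + (-10 - 12) = (N² - N) - 22 = -22 + N² - N)
U(t) = -5 + (20 + t)² (U(t) = -5 + (t + (-22 + (-1*6)² - (-1)*6))² = -5 + (t + (-22 + (-6)² - 1*(-6)))² = -5 + (t + (-22 + 36 + 6))² = -5 + (t + 20)² = -5 + (20 + t)²)
U(-38) - 1*2990 = (-5 + (20 - 38)²) - 1*2990 = (-5 + (-18)²) - 2990 = (-5 + 324) - 2990 = 319 - 2990 = -2671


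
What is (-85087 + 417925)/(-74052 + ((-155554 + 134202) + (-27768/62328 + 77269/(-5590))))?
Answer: -48806927260/13992009557 ≈ -3.4882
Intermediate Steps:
(-85087 + 417925)/(-74052 + ((-155554 + 134202) + (-27768/62328 + 77269/(-5590)))) = 332838/(-74052 + (-21352 + (-27768*1/62328 + 77269*(-1/5590)))) = 332838/(-74052 + (-21352 + (-1157/2597 - 77269/5590))) = 332838/(-74052 + (-21352 - 207135223/14517230)) = 332838/(-74052 - 310179030183/14517230) = 332838/(-1385208946143/14517230) = 332838*(-14517230/1385208946143) = -48806927260/13992009557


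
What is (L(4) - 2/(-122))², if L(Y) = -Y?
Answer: 59049/3721 ≈ 15.869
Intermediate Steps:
(L(4) - 2/(-122))² = (-1*4 - 2/(-122))² = (-4 - 2*(-1/122))² = (-4 + 1/61)² = (-243/61)² = 59049/3721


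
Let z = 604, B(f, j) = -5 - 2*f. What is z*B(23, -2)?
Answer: -30804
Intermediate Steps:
z*B(23, -2) = 604*(-5 - 2*23) = 604*(-5 - 46) = 604*(-51) = -30804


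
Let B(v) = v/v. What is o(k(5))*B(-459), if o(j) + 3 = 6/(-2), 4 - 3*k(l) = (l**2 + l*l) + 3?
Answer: -6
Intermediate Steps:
k(l) = 1/3 - 2*l**2/3 (k(l) = 4/3 - ((l**2 + l*l) + 3)/3 = 4/3 - ((l**2 + l**2) + 3)/3 = 4/3 - (2*l**2 + 3)/3 = 4/3 - (3 + 2*l**2)/3 = 4/3 + (-1 - 2*l**2/3) = 1/3 - 2*l**2/3)
B(v) = 1
o(j) = -6 (o(j) = -3 + 6/(-2) = -3 + 6*(-1/2) = -3 - 3 = -6)
o(k(5))*B(-459) = -6*1 = -6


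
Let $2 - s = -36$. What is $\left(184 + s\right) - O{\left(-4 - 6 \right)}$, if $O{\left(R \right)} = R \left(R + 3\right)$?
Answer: $152$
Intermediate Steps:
$s = 38$ ($s = 2 - -36 = 2 + 36 = 38$)
$O{\left(R \right)} = R \left(3 + R\right)$
$\left(184 + s\right) - O{\left(-4 - 6 \right)} = \left(184 + 38\right) - \left(-4 - 6\right) \left(3 - 10\right) = 222 - \left(-4 - 6\right) \left(3 - 10\right) = 222 - - 10 \left(3 - 10\right) = 222 - \left(-10\right) \left(-7\right) = 222 - 70 = 152$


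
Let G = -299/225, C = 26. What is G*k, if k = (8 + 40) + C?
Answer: -22126/225 ≈ -98.338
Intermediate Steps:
k = 74 (k = (8 + 40) + 26 = 48 + 26 = 74)
G = -299/225 (G = -299*1/225 = -299/225 ≈ -1.3289)
G*k = -299/225*74 = -22126/225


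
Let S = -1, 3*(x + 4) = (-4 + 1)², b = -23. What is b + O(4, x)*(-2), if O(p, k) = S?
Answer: -21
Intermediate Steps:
x = -1 (x = -4 + (-4 + 1)²/3 = -4 + (⅓)*(-3)² = -4 + (⅓)*9 = -4 + 3 = -1)
O(p, k) = -1
b + O(4, x)*(-2) = -23 - 1*(-2) = -23 + 2 = -21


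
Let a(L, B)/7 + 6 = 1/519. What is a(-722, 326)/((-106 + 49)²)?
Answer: -21791/1686231 ≈ -0.012923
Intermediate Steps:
a(L, B) = -21791/519 (a(L, B) = -42 + 7/519 = -21791/519)
a(-722, 326)/((-106 + 49)²) = -21791/(519*(-106 + 49)²) = -21791/(519*((-57)²)) = -21791/519/3249 = -21791/519*1/3249 = -21791/1686231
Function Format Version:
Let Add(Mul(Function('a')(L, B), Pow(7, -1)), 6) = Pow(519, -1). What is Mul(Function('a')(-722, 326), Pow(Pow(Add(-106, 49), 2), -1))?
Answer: Rational(-21791, 1686231) ≈ -0.012923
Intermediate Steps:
Function('a')(L, B) = Rational(-21791, 519) (Function('a')(L, B) = Add(-42, Mul(7, Pow(519, -1))) = Add(-42, Mul(7, Rational(1, 519))) = Add(-42, Rational(7, 519)) = Rational(-21791, 519))
Mul(Function('a')(-722, 326), Pow(Pow(Add(-106, 49), 2), -1)) = Mul(Rational(-21791, 519), Pow(Pow(Add(-106, 49), 2), -1)) = Mul(Rational(-21791, 519), Pow(Pow(-57, 2), -1)) = Mul(Rational(-21791, 519), Pow(3249, -1)) = Mul(Rational(-21791, 519), Rational(1, 3249)) = Rational(-21791, 1686231)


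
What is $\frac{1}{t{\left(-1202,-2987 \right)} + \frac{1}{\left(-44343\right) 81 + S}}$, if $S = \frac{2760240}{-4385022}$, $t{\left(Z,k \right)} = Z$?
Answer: $- \frac{2625008372411}{3155260064368859} \approx -0.00083195$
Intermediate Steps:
$S = - \frac{460040}{730837}$ ($S = 2760240 \left(- \frac{1}{4385022}\right) = - \frac{460040}{730837} \approx -0.62947$)
$\frac{1}{t{\left(-1202,-2987 \right)} + \frac{1}{\left(-44343\right) 81 + S}} = \frac{1}{-1202 + \frac{1}{\left(-44343\right) 81 - \frac{460040}{730837}}} = \frac{1}{-1202 + \frac{1}{-3591783 - \frac{460040}{730837}}} = \frac{1}{-1202 + \frac{1}{- \frac{2625008372411}{730837}}} = \frac{1}{-1202 - \frac{730837}{2625008372411}} = \frac{1}{- \frac{3155260064368859}{2625008372411}} = - \frac{2625008372411}{3155260064368859}$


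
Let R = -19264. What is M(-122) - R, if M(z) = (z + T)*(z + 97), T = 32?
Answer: 21514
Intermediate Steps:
M(z) = (32 + z)*(97 + z) (M(z) = (z + 32)*(z + 97) = (32 + z)*(97 + z))
M(-122) - R = (3104 + (-122)² + 129*(-122)) - 1*(-19264) = (3104 + 14884 - 15738) + 19264 = 2250 + 19264 = 21514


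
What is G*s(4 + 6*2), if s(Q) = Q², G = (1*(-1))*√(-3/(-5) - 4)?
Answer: -256*I*√85/5 ≈ -472.04*I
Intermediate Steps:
G = -I*√85/5 (G = -√(-3*(-⅕) - 4) = -√(⅗ - 4) = -√(-17/5) = -I*√85/5 ≈ -1.8439*I)
G*s(4 + 6*2) = (-I*√85/5)*(4 + 6*2)² = (-I*√85/5)*(4 + 12)² = -I*√85/5*16² = -I*√85/5*256 = -256*I*√85/5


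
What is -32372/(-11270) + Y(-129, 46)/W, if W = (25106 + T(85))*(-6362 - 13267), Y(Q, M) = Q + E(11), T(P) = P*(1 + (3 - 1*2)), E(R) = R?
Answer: 4015282426637/1397881786770 ≈ 2.8724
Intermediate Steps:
T(P) = 2*P (T(P) = P*(1 + (3 - 2)) = P*(1 + 1) = P*2 = 2*P)
Y(Q, M) = 11 + Q (Y(Q, M) = Q + 11 = 11 + Q)
W = -496142604 (W = (25106 + 2*85)*(-6362 - 13267) = (25106 + 170)*(-19629) = 25276*(-19629) = -496142604)
-32372/(-11270) + Y(-129, 46)/W = -32372/(-11270) + (11 - 129)/(-496142604) = -32372*(-1/11270) - 118*(-1/496142604) = 16186/5635 + 59/248071302 = 4015282426637/1397881786770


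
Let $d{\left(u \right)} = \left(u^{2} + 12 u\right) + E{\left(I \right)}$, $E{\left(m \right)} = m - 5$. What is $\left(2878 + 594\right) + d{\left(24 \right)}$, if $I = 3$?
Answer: $4334$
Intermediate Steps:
$E{\left(m \right)} = -5 + m$ ($E{\left(m \right)} = m - 5 = -5 + m$)
$d{\left(u \right)} = -2 + u^{2} + 12 u$ ($d{\left(u \right)} = \left(u^{2} + 12 u\right) + \left(-5 + 3\right) = \left(u^{2} + 12 u\right) - 2 = -2 + u^{2} + 12 u$)
$\left(2878 + 594\right) + d{\left(24 \right)} = \left(2878 + 594\right) + \left(-2 + 24^{2} + 12 \cdot 24\right) = 3472 + \left(-2 + 576 + 288\right) = 3472 + 862 = 4334$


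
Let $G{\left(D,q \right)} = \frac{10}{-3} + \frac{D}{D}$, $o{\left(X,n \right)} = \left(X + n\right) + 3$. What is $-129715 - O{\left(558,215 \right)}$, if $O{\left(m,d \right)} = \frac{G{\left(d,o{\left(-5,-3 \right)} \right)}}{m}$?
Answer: $- \frac{217142903}{1674} \approx -1.2972 \cdot 10^{5}$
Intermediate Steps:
$o{\left(X,n \right)} = 3 + X + n$
$G{\left(D,q \right)} = - \frac{7}{3}$ ($G{\left(D,q \right)} = 10 \left(- \frac{1}{3}\right) + 1 = - \frac{10}{3} + 1 = - \frac{7}{3}$)
$O{\left(m,d \right)} = - \frac{7}{3 m}$
$-129715 - O{\left(558,215 \right)} = -129715 - - \frac{7}{3 \cdot 558} = -129715 - \left(- \frac{7}{3}\right) \frac{1}{558} = -129715 - - \frac{7}{1674} = -129715 + \frac{7}{1674} = - \frac{217142903}{1674}$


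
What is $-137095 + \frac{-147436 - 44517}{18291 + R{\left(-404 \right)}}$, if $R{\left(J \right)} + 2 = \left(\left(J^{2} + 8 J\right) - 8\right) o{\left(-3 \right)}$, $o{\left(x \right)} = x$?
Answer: $- \frac{63288206752}{461639} \approx -1.3709 \cdot 10^{5}$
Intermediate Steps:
$R{\left(J \right)} = 22 - 24 J - 3 J^{2}$ ($R{\left(J \right)} = -2 + \left(\left(J^{2} + 8 J\right) - 8\right) \left(-3\right) = -2 + \left(-8 + J^{2} + 8 J\right) \left(-3\right) = -2 - \left(-24 + 3 J^{2} + 24 J\right) = 22 - 24 J - 3 J^{2}$)
$-137095 + \frac{-147436 - 44517}{18291 + R{\left(-404 \right)}} = -137095 + \frac{-147436 - 44517}{18291 - \left(-9718 + 489648\right)} = -137095 - \frac{191953}{18291 + \left(22 + 9696 - 489648\right)} = -137095 - \frac{191953}{18291 - 479930} = -137095 - \frac{191953}{-461639} = -137095 - - \frac{191953}{461639} = -137095 + \frac{191953}{461639} = - \frac{63288206752}{461639}$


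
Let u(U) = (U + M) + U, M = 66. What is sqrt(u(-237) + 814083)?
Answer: 5*sqrt(32547) ≈ 902.04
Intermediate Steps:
u(U) = 66 + 2*U (u(U) = (U + 66) + U = (66 + U) + U = 66 + 2*U)
sqrt(u(-237) + 814083) = sqrt((66 + 2*(-237)) + 814083) = sqrt((66 - 474) + 814083) = sqrt(-408 + 814083) = sqrt(813675) = 5*sqrt(32547)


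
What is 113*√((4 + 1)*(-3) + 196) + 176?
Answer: 176 + 113*√181 ≈ 1696.3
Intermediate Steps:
113*√((4 + 1)*(-3) + 196) + 176 = 113*√(5*(-3) + 196) + 176 = 113*√(-15 + 196) + 176 = 113*√181 + 176 = 176 + 113*√181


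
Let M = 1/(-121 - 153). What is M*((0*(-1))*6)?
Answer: 0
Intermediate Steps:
M = -1/274 (M = 1/(-274) = -1/274 ≈ -0.0036496)
M*((0*(-1))*6) = -0*(-1)*6/274 = -0*6 = -1/274*0 = 0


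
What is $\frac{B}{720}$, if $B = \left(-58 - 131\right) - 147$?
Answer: $- \frac{7}{15} \approx -0.46667$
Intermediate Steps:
$B = -336$ ($B = -189 - 147 = -336$)
$\frac{B}{720} = - \frac{336}{720} = \left(-336\right) \frac{1}{720} = - \frac{7}{15}$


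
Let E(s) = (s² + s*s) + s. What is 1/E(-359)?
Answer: 1/257403 ≈ 3.8850e-6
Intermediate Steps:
E(s) = s + 2*s² (E(s) = (s² + s²) + s = 2*s² + s = s + 2*s²)
1/E(-359) = 1/(-359*(1 + 2*(-359))) = 1/(-359*(1 - 718)) = 1/(-359*(-717)) = 1/257403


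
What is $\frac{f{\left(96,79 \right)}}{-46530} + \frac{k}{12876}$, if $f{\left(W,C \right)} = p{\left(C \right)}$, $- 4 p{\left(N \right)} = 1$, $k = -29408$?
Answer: $- \frac{456117007}{199706760} \approx -2.2839$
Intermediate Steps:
$p{\left(N \right)} = - \frac{1}{4}$ ($p{\left(N \right)} = \left(- \frac{1}{4}\right) 1 = - \frac{1}{4}$)
$f{\left(W,C \right)} = - \frac{1}{4}$
$\frac{f{\left(96,79 \right)}}{-46530} + \frac{k}{12876} = - \frac{1}{4 \left(-46530\right)} - \frac{29408}{12876} = \left(- \frac{1}{4}\right) \left(- \frac{1}{46530}\right) - \frac{7352}{3219} = \frac{1}{186120} - \frac{7352}{3219} = - \frac{456117007}{199706760}$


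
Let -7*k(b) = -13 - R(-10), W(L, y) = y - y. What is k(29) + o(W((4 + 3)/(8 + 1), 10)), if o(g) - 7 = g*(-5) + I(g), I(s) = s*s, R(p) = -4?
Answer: 58/7 ≈ 8.2857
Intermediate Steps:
I(s) = s**2
W(L, y) = 0
k(b) = 9/7 (k(b) = -(-13 - 1*(-4))/7 = -(-13 + 4)/7 = -1/7*(-9) = 9/7)
o(g) = 7 + g**2 - 5*g (o(g) = 7 + (g*(-5) + g**2) = 7 + (-5*g + g**2) = 7 + (g**2 - 5*g) = 7 + g**2 - 5*g)
k(29) + o(W((4 + 3)/(8 + 1), 10)) = 9/7 + (7 + 0**2 - 5*0) = 9/7 + (7 + 0 + 0) = 9/7 + 7 = 58/7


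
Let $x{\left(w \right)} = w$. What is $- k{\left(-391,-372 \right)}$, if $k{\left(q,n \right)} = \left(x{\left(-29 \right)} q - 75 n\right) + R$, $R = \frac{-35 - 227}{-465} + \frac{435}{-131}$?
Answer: $- \frac{2390075732}{60915} \approx -39236.0$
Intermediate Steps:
$R = - \frac{167953}{60915}$ ($R = \left(-262\right) \left(- \frac{1}{465}\right) + 435 \left(- \frac{1}{131}\right) = \frac{262}{465} - \frac{435}{131} = - \frac{167953}{60915} \approx -2.7572$)
$k{\left(q,n \right)} = - \frac{167953}{60915} - 75 n - 29 q$ ($k{\left(q,n \right)} = \left(- 29 q - 75 n\right) - \frac{167953}{60915} = \left(- 75 n - 29 q\right) - \frac{167953}{60915} = - \frac{167953}{60915} - 75 n - 29 q$)
$- k{\left(-391,-372 \right)} = - (- \frac{167953}{60915} - -27900 - -11339) = - (- \frac{167953}{60915} + 27900 + 11339) = \left(-1\right) \frac{2390075732}{60915} = - \frac{2390075732}{60915}$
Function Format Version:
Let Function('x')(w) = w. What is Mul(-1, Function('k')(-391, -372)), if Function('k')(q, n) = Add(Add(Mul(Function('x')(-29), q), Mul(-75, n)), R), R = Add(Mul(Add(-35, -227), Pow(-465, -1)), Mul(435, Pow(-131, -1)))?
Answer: Rational(-2390075732, 60915) ≈ -39236.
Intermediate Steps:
R = Rational(-167953, 60915) (R = Add(Mul(-262, Rational(-1, 465)), Mul(435, Rational(-1, 131))) = Add(Rational(262, 465), Rational(-435, 131)) = Rational(-167953, 60915) ≈ -2.7572)
Function('k')(q, n) = Add(Rational(-167953, 60915), Mul(-75, n), Mul(-29, q)) (Function('k')(q, n) = Add(Add(Mul(-29, q), Mul(-75, n)), Rational(-167953, 60915)) = Add(Add(Mul(-75, n), Mul(-29, q)), Rational(-167953, 60915)) = Add(Rational(-167953, 60915), Mul(-75, n), Mul(-29, q)))
Mul(-1, Function('k')(-391, -372)) = Mul(-1, Add(Rational(-167953, 60915), Mul(-75, -372), Mul(-29, -391))) = Mul(-1, Add(Rational(-167953, 60915), 27900, 11339)) = Mul(-1, Rational(2390075732, 60915)) = Rational(-2390075732, 60915)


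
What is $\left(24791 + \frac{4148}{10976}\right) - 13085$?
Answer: $\frac{32122301}{2744} \approx 11706.0$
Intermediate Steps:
$\left(24791 + \frac{4148}{10976}\right) - 13085 = \left(24791 + 4148 \cdot \frac{1}{10976}\right) - 13085 = \left(24791 + \frac{1037}{2744}\right) - 13085 = \frac{68027541}{2744} - 13085 = \frac{32122301}{2744}$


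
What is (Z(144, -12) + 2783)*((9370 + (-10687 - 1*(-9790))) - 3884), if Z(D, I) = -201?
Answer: 11848798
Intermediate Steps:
(Z(144, -12) + 2783)*((9370 + (-10687 - 1*(-9790))) - 3884) = (-201 + 2783)*((9370 + (-10687 - 1*(-9790))) - 3884) = 2582*((9370 + (-10687 + 9790)) - 3884) = 2582*((9370 - 897) - 3884) = 2582*(8473 - 3884) = 2582*4589 = 11848798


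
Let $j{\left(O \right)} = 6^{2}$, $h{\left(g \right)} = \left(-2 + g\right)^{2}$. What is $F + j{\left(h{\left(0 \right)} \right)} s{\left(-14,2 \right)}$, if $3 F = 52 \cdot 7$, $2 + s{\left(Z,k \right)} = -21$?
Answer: $- \frac{2120}{3} \approx -706.67$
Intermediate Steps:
$s{\left(Z,k \right)} = -23$ ($s{\left(Z,k \right)} = -2 - 21 = -23$)
$j{\left(O \right)} = 36$
$F = \frac{364}{3}$ ($F = \frac{52 \cdot 7}{3} = \frac{1}{3} \cdot 364 = \frac{364}{3} \approx 121.33$)
$F + j{\left(h{\left(0 \right)} \right)} s{\left(-14,2 \right)} = \frac{364}{3} + 36 \left(-23\right) = \frac{364}{3} - 828 = - \frac{2120}{3}$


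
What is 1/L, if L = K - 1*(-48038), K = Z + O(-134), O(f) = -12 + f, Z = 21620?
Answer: 1/69512 ≈ 1.4386e-5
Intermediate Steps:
K = 21474 (K = 21620 + (-12 - 134) = 21620 - 146 = 21474)
L = 69512 (L = 21474 - 1*(-48038) = 21474 + 48038 = 69512)
1/L = 1/69512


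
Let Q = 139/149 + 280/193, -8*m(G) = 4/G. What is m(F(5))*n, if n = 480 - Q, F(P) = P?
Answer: -13734813/287570 ≈ -47.762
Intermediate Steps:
m(G) = -1/(2*G)
Q = 68547/28757 (Q = 139*(1/149) + 280*(1/193) = 139/149 + 280/193 = 68547/28757 ≈ 2.3837)
n = 13734813/28757 (n = 480 - 1*68547/28757 = 480 - 68547/28757 = 13734813/28757 ≈ 477.62)
m(F(5))*n = -½/5*(13734813/28757) = -½*⅕*(13734813/28757) = -⅒*13734813/28757 = -13734813/287570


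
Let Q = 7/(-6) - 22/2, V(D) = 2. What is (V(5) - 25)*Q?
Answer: 1679/6 ≈ 279.83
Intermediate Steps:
Q = -73/6 (Q = 7*(-⅙) - 22*½ = -7/6 - 11 = -73/6 ≈ -12.167)
(V(5) - 25)*Q = (2 - 25)*(-73/6) = -23*(-73/6) = 1679/6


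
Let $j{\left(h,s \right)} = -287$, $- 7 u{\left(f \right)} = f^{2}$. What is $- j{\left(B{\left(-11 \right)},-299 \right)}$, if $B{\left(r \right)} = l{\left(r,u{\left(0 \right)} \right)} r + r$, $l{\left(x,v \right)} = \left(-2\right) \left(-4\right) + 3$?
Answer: $287$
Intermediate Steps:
$u{\left(f \right)} = - \frac{f^{2}}{7}$
$l{\left(x,v \right)} = 11$ ($l{\left(x,v \right)} = 8 + 3 = 11$)
$B{\left(r \right)} = 12 r$ ($B{\left(r \right)} = 11 r + r = 12 r$)
$- j{\left(B{\left(-11 \right)},-299 \right)} = \left(-1\right) \left(-287\right) = 287$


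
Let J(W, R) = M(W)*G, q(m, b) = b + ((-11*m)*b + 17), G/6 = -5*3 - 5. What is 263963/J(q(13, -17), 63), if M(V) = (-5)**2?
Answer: -263963/3000 ≈ -87.988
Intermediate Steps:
M(V) = 25
G = -120 (G = 6*(-5*3 - 5) = 6*(-15 - 5) = 6*(-20) = -120)
q(m, b) = 17 + b - 11*b*m (q(m, b) = b + (-11*b*m + 17) = b + (17 - 11*b*m) = 17 + b - 11*b*m)
J(W, R) = -3000 (J(W, R) = 25*(-120) = -3000)
263963/J(q(13, -17), 63) = 263963/(-3000) = 263963*(-1/3000) = -263963/3000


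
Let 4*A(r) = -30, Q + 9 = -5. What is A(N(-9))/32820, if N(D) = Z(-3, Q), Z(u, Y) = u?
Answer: -1/4376 ≈ -0.00022852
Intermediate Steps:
Q = -14 (Q = -9 - 5 = -14)
N(D) = -3
A(r) = -15/2 (A(r) = (1/4)*(-30) = -15/2)
A(N(-9))/32820 = -15/2/32820 = -15/2*1/32820 = -1/4376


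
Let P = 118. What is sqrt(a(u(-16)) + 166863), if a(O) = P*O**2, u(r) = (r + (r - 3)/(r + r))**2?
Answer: 11*sqrt(59054222086)/1024 ≈ 2610.5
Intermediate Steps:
u(r) = (r + (-3 + r)/(2*r))**2 (u(r) = (r + (-3 + r)/((2*r)))**2 = (r + (-3 + r)*(1/(2*r)))**2 = (r + (-3 + r)/(2*r))**2)
a(O) = 118*O**2
sqrt(a(u(-16)) + 166863) = sqrt(118*((1/4)*(-3 - 16 + 2*(-16)**2)**2/(-16)**2)**2 + 166863) = sqrt(118*((1/4)*(1/256)*(-3 - 16 + 2*256)**2)**2 + 166863) = sqrt(118*((1/4)*(1/256)*(-3 - 16 + 512)**2)**2 + 166863) = sqrt(118*((1/4)*(1/256)*493**2)**2 + 166863) = sqrt(118*((1/4)*(1/256)*243049)**2 + 166863) = sqrt(118*(243049/1024)**2 + 166863) = sqrt(118*(59072816401/1048576) + 166863) = sqrt(3485296167659/524288 + 166863) = sqrt(3572780436203/524288) = 11*sqrt(59054222086)/1024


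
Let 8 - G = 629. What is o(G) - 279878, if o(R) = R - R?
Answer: -279878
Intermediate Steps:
G = -621 (G = 8 - 1*629 = 8 - 629 = -621)
o(R) = 0
o(G) - 279878 = 0 - 279878 = -279878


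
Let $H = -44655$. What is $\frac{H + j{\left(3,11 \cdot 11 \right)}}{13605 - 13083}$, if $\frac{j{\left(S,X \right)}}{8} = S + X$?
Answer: $- \frac{43663}{522} \approx -83.646$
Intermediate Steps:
$j{\left(S,X \right)} = 8 S + 8 X$ ($j{\left(S,X \right)} = 8 \left(S + X\right) = 8 S + 8 X$)
$\frac{H + j{\left(3,11 \cdot 11 \right)}}{13605 - 13083} = \frac{-44655 + \left(8 \cdot 3 + 8 \cdot 11 \cdot 11\right)}{13605 - 13083} = \frac{-44655 + \left(24 + 8 \cdot 121\right)}{522} = \left(-44655 + \left(24 + 968\right)\right) \frac{1}{522} = \left(-44655 + 992\right) \frac{1}{522} = \left(-43663\right) \frac{1}{522} = - \frac{43663}{522}$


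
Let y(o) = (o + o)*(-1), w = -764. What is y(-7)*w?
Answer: -10696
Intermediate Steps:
y(o) = -2*o (y(o) = (2*o)*(-1) = -2*o)
y(-7)*w = -2*(-7)*(-764) = 14*(-764) = -10696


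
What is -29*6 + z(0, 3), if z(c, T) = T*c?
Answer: -174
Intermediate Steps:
-29*6 + z(0, 3) = -29*6 + 3*0 = -174 + 0 = -174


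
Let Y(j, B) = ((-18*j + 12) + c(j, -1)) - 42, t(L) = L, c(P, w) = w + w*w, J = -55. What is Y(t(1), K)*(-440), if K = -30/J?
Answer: 21120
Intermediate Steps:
c(P, w) = w + w²
K = 6/11 (K = -30/(-55) = -30*(-1/55) = 6/11 ≈ 0.54545)
Y(j, B) = -30 - 18*j (Y(j, B) = ((-18*j + 12) - (1 - 1)) - 42 = ((12 - 18*j) - 1*0) - 42 = ((12 - 18*j) + 0) - 42 = (12 - 18*j) - 42 = -30 - 18*j)
Y(t(1), K)*(-440) = (-30 - 18*1)*(-440) = (-30 - 18)*(-440) = -48*(-440) = 21120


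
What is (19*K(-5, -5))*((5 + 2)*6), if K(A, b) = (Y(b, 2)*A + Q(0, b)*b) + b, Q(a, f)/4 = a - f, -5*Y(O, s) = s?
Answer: -82194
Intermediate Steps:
Y(O, s) = -s/5
Q(a, f) = -4*f + 4*a (Q(a, f) = 4*(a - f) = -4*f + 4*a)
K(A, b) = b - 4*b² - 2*A/5 (K(A, b) = ((-⅕*2)*A + (-4*b + 4*0)*b) + b = (-2*A/5 + (-4*b + 0)*b) + b = (-2*A/5 + (-4*b)*b) + b = (-2*A/5 - 4*b²) + b = (-4*b² - 2*A/5) + b = b - 4*b² - 2*A/5)
(19*K(-5, -5))*((5 + 2)*6) = (19*(-5 - 4*(-5)² - ⅖*(-5)))*((5 + 2)*6) = (19*(-5 - 4*25 + 2))*(7*6) = (19*(-5 - 100 + 2))*42 = (19*(-103))*42 = -1957*42 = -82194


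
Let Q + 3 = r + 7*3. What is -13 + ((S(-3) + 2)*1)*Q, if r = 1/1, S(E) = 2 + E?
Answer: 6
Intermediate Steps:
r = 1
Q = 19 (Q = -3 + (1 + 7*3) = -3 + (1 + 21) = -3 + 22 = 19)
-13 + ((S(-3) + 2)*1)*Q = -13 + (((2 - 3) + 2)*1)*19 = -13 + ((-1 + 2)*1)*19 = -13 + (1*1)*19 = -13 + 1*19 = -13 + 19 = 6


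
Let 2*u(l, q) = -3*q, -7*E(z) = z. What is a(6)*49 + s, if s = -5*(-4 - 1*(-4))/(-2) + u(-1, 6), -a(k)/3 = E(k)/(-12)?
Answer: -39/2 ≈ -19.500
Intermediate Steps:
E(z) = -z/7
a(k) = -k/28 (a(k) = -3*(-k/7)/(-12) = -3*(-k/7)*(-1)/12 = -k/28)
u(l, q) = -3*q/2 (u(l, q) = (-3*q)/2 = -3*q/2)
s = -9 (s = -5*(-4 - 1*(-4))/(-2) - 3/2*6 = -5*(-4 + 4)*(-1)/2 - 9 = -0*(-1)/2 - 9 = -5*0 - 9 = 0 - 9 = -9)
a(6)*49 + s = -1/28*6*49 - 9 = -3/14*49 - 9 = -21/2 - 9 = -39/2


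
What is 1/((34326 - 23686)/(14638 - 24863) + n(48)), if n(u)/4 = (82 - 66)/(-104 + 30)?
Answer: -75665/144176 ≈ -0.52481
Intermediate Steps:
n(u) = -32/37 (n(u) = 4*((82 - 66)/(-104 + 30)) = 4*(16/(-74)) = 4*(16*(-1/74)) = 4*(-8/37) = -32/37)
1/((34326 - 23686)/(14638 - 24863) + n(48)) = 1/((34326 - 23686)/(14638 - 24863) - 32/37) = 1/(10640/(-10225) - 32/37) = 1/(10640*(-1/10225) - 32/37) = 1/(-2128/2045 - 32/37) = 1/(-144176/75665) = -75665/144176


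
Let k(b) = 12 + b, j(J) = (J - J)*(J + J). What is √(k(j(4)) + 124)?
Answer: 2*√34 ≈ 11.662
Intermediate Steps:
j(J) = 0 (j(J) = 0*(2*J) = 0)
√(k(j(4)) + 124) = √((12 + 0) + 124) = √(12 + 124) = √136 = 2*√34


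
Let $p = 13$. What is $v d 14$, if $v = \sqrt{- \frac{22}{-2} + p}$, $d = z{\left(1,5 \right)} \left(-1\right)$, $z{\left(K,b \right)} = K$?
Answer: $- 28 \sqrt{6} \approx -68.586$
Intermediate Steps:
$d = -1$ ($d = 1 \left(-1\right) = -1$)
$v = 2 \sqrt{6}$ ($v = \sqrt{- \frac{22}{-2} + 13} = \sqrt{\left(-22\right) \left(- \frac{1}{2}\right) + 13} = \sqrt{11 + 13} = \sqrt{24} = 2 \sqrt{6} \approx 4.899$)
$v d 14 = 2 \sqrt{6} \left(-1\right) 14 = - 2 \sqrt{6} \cdot 14 = - 28 \sqrt{6}$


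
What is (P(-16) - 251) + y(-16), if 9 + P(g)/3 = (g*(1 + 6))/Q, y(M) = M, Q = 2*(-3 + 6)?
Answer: -350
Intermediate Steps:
Q = 6 (Q = 2*3 = 6)
P(g) = -27 + 7*g/2 (P(g) = -27 + 3*((g*(1 + 6))/6) = -27 + 3*((g*7)*(⅙)) = -27 + 3*((7*g)*(⅙)) = -27 + 3*(7*g/6) = -27 + 7*g/2)
(P(-16) - 251) + y(-16) = ((-27 + (7/2)*(-16)) - 251) - 16 = ((-27 - 56) - 251) - 16 = (-83 - 251) - 16 = -334 - 16 = -350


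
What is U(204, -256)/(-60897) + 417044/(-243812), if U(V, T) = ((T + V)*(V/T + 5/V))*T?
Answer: -291846485263/189304596891 ≈ -1.5417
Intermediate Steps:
U(V, T) = T*(T + V)*(5/V + V/T) (U(V, T) = ((T + V)*(5/V + V/T))*T = T*(T + V)*(5/V + V/T))
U(204, -256)/(-60897) + 417044/(-243812) = (204² + 5*(-256) - 256*204 + 5*(-256)²/204)/(-60897) + 417044/(-243812) = (41616 - 1280 - 52224 + 5*65536*(1/204))*(-1/60897) + 417044*(-1/243812) = (41616 - 1280 - 52224 + 81920/51)*(-1/60897) - 104261/60953 = -524368/51*(-1/60897) - 104261/60953 = 524368/3105747 - 104261/60953 = -291846485263/189304596891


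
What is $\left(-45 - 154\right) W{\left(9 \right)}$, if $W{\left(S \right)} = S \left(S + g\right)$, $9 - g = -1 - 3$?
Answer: $-39402$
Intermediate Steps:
$g = 13$ ($g = 9 - \left(-1 - 3\right) = 9 - -4 = 9 + 4 = 13$)
$W{\left(S \right)} = S \left(13 + S\right)$ ($W{\left(S \right)} = S \left(S + 13\right) = S \left(13 + S\right)$)
$\left(-45 - 154\right) W{\left(9 \right)} = \left(-45 - 154\right) 9 \left(13 + 9\right) = - 199 \cdot 9 \cdot 22 = \left(-199\right) 198 = -39402$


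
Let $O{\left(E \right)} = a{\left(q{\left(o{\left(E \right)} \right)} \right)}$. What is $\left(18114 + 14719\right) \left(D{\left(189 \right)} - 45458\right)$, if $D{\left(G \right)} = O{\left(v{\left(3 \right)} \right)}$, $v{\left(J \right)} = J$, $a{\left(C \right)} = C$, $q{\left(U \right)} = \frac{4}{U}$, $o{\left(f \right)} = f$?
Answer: $- \frac{4477436210}{3} \approx -1.4925 \cdot 10^{9}$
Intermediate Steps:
$O{\left(E \right)} = \frac{4}{E}$
$D{\left(G \right)} = \frac{4}{3}$
$\left(18114 + 14719\right) \left(D{\left(189 \right)} - 45458\right) = \left(18114 + 14719\right) \left(\frac{4}{3} - 45458\right) = 32833 \left(- \frac{136370}{3}\right) = - \frac{4477436210}{3}$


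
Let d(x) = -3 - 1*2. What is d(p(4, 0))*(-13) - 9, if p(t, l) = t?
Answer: 56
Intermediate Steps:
d(x) = -5 (d(x) = -3 - 2 = -5)
d(p(4, 0))*(-13) - 9 = -5*(-13) - 9 = 65 - 9 = 56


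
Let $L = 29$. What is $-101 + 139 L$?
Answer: $3930$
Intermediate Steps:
$-101 + 139 L = -101 + 139 \cdot 29 = -101 + 4031 = 3930$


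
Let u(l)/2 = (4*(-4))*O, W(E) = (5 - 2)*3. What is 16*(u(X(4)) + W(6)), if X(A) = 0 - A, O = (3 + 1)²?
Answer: -8048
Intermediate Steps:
O = 16 (O = 4² = 16)
X(A) = -A
W(E) = 9 (W(E) = 3*3 = 9)
u(l) = -512 (u(l) = 2*((4*(-4))*16) = 2*(-16*16) = 2*(-256) = -512)
16*(u(X(4)) + W(6)) = 16*(-512 + 9) = 16*(-503) = -8048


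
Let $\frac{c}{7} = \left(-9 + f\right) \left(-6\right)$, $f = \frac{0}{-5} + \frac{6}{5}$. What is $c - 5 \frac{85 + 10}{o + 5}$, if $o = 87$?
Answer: $\frac{148321}{460} \approx 322.44$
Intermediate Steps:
$f = \frac{6}{5}$ ($f = 0 \left(- \frac{1}{5}\right) + 6 \cdot \frac{1}{5} = 0 + \frac{6}{5} = \frac{6}{5} \approx 1.2$)
$c = \frac{1638}{5}$ ($c = 7 \left(-9 + \frac{6}{5}\right) \left(-6\right) = 7 \left(\left(- \frac{39}{5}\right) \left(-6\right)\right) = 7 \cdot \frac{234}{5} = \frac{1638}{5} \approx 327.6$)
$c - 5 \frac{85 + 10}{o + 5} = \frac{1638}{5} - 5 \frac{85 + 10}{87 + 5} = \frac{1638}{5} - 5 \cdot \frac{95}{92} = \frac{1638}{5} - \frac{475}{92} = \frac{148321}{460}$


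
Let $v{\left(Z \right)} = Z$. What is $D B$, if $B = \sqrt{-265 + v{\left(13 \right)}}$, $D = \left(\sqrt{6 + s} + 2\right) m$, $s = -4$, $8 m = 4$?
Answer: $3 i \sqrt{7} \left(2 + \sqrt{2}\right) \approx 27.099 i$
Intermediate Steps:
$m = \frac{1}{2}$ ($m = \frac{1}{8} \cdot 4 = \frac{1}{2} \approx 0.5$)
$D = 1 + \frac{\sqrt{2}}{2}$ ($D = \left(\sqrt{6 - 4} + 2\right) \frac{1}{2} = \left(\sqrt{2} + 2\right) \frac{1}{2} = \left(2 + \sqrt{2}\right) \frac{1}{2} = 1 + \frac{\sqrt{2}}{2} \approx 1.7071$)
$B = 6 i \sqrt{7}$ ($B = \sqrt{-265 + 13} = \sqrt{-252} = 6 i \sqrt{7} \approx 15.875 i$)
$D B = \left(1 + \frac{\sqrt{2}}{2}\right) 6 i \sqrt{7} = 6 i \sqrt{7} \left(1 + \frac{\sqrt{2}}{2}\right)$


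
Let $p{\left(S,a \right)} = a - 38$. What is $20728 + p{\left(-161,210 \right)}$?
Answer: $20900$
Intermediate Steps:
$p{\left(S,a \right)} = -38 + a$ ($p{\left(S,a \right)} = a - 38 = -38 + a$)
$20728 + p{\left(-161,210 \right)} = 20728 + \left(-38 + 210\right) = 20728 + 172 = 20900$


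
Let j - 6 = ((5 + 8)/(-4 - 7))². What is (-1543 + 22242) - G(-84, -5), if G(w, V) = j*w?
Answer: 2579759/121 ≈ 21320.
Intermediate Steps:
j = 895/121 (j = 6 + ((5 + 8)/(-4 - 7))² = 6 + (13/(-11))² = 6 + (13*(-1/11))² = 6 + (-13/11)² = 6 + 169/121 = 895/121 ≈ 7.3967)
G(w, V) = 895*w/121
(-1543 + 22242) - G(-84, -5) = (-1543 + 22242) - 895*(-84)/121 = 20699 - 1*(-75180/121) = 20699 + 75180/121 = 2579759/121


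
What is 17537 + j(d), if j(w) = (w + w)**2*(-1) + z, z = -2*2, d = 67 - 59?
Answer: 17277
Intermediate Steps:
d = 8
z = -4
j(w) = -4 - 4*w**2 (j(w) = (w + w)**2*(-1) - 4 = (2*w)**2*(-1) - 4 = (4*w**2)*(-1) - 4 = -4*w**2 - 4 = -4 - 4*w**2)
17537 + j(d) = 17537 + (-4 - 4*8**2) = 17537 + (-4 - 4*64) = 17537 + (-4 - 256) = 17537 - 260 = 17277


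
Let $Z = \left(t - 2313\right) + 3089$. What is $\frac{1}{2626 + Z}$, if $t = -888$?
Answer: $\frac{1}{2514} \approx 0.00039777$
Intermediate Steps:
$Z = -112$ ($Z = \left(-888 - 2313\right) + 3089 = -3201 + 3089 = -112$)
$\frac{1}{2626 + Z} = \frac{1}{2626 - 112} = \frac{1}{2514}$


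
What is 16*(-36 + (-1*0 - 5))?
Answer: -656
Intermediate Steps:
16*(-36 + (-1*0 - 5)) = 16*(-36 + (0 - 5)) = 16*(-36 - 5) = 16*(-41) = -656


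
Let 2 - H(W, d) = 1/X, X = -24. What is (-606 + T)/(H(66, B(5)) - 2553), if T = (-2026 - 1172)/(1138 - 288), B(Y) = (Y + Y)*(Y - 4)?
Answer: 6219576/26019775 ≈ 0.23903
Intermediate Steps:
B(Y) = 2*Y*(-4 + Y) (B(Y) = (2*Y)*(-4 + Y) = 2*Y*(-4 + Y))
H(W, d) = 49/24 (H(W, d) = 2 - 1/(-24) = 2 - 1*(-1/24) = 2 + 1/24 = 49/24)
T = -1599/425 (T = -3198/850 = -3198*1/850 = -1599/425 ≈ -3.7624)
(-606 + T)/(H(66, B(5)) - 2553) = (-606 - 1599/425)/(49/24 - 2553) = -259149/(425*(-61223/24)) = -259149/425*(-24/61223) = 6219576/26019775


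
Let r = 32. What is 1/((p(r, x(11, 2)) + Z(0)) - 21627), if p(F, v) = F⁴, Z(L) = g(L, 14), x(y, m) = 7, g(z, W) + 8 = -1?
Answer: 1/1026940 ≈ 9.7377e-7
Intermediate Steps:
g(z, W) = -9 (g(z, W) = -8 - 1 = -9)
Z(L) = -9
1/((p(r, x(11, 2)) + Z(0)) - 21627) = 1/((32⁴ - 9) - 21627) = 1/((1048576 - 9) - 21627) = 1/(1048567 - 21627) = 1/1026940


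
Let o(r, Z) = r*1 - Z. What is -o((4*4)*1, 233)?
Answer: 217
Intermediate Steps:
o(r, Z) = r - Z
-o((4*4)*1, 233) = -((4*4)*1 - 1*233) = -(16*1 - 233) = -(16 - 233) = -1*(-217) = 217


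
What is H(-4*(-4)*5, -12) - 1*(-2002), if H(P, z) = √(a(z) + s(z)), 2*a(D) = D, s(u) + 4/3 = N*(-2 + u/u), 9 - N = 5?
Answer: 2002 + I*√102/3 ≈ 2002.0 + 3.3665*I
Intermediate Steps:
N = 4 (N = 9 - 1*5 = 9 - 5 = 4)
s(u) = -16/3 (s(u) = -4/3 + 4*(-2 + u/u) = -4/3 + 4*(-2 + 1) = -4/3 + 4*(-1) = -4/3 - 4 = -16/3)
a(D) = D/2
H(P, z) = √(-16/3 + z/2) (H(P, z) = √(z/2 - 16/3) = √(-16/3 + z/2))
H(-4*(-4)*5, -12) - 1*(-2002) = √(-192 + 18*(-12))/6 - 1*(-2002) = √(-192 - 216)/6 + 2002 = √(-408)/6 + 2002 = (2*I*√102)/6 + 2002 = I*√102/3 + 2002 = 2002 + I*√102/3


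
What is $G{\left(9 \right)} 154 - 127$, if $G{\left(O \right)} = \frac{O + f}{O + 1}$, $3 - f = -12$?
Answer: $\frac{1213}{5} \approx 242.6$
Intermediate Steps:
$f = 15$ ($f = 3 - -12 = 3 + 12 = 15$)
$G{\left(O \right)} = \frac{15 + O}{1 + O}$ ($G{\left(O \right)} = \frac{O + 15}{O + 1} = \frac{15 + O}{1 + O}$)
$G{\left(9 \right)} 154 - 127 = \frac{15 + 9}{1 + 9} \cdot 154 - 127 = \frac{1}{10} \cdot 24 \cdot 154 - 127 = \frac{12}{5} \cdot 154 - 127 = \frac{1848}{5} - 127 = \frac{1213}{5}$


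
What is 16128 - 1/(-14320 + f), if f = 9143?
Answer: 83494657/5177 ≈ 16128.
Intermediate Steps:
16128 - 1/(-14320 + f) = 16128 - 1/(-14320 + 9143) = 16128 - 1/(-5177) = 16128 - 1*(-1/5177) = 16128 + 1/5177 = 83494657/5177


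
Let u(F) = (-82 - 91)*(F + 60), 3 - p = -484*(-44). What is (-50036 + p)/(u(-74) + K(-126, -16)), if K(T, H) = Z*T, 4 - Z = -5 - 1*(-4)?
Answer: -71329/1792 ≈ -39.804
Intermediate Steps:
p = -21293 (p = 3 - (-484)*(-44) = 3 - 1*21296 = 3 - 21296 = -21293)
Z = 5 (Z = 4 - (-5 - 1*(-4)) = 4 - (-5 + 4) = 4 - 1*(-1) = 4 + 1 = 5)
K(T, H) = 5*T
u(F) = -10380 - 173*F (u(F) = -173*(60 + F) = -10380 - 173*F)
(-50036 + p)/(u(-74) + K(-126, -16)) = (-50036 - 21293)/((-10380 - 173*(-74)) + 5*(-126)) = -71329/((-10380 + 12802) - 630) = -71329/(2422 - 630) = -71329/1792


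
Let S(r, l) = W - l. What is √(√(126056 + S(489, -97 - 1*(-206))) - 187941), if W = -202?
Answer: √(-187941 + √125745) ≈ 433.11*I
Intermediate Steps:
S(r, l) = -202 - l
√(√(126056 + S(489, -97 - 1*(-206))) - 187941) = √(√(126056 + (-202 - (-97 - 1*(-206)))) - 187941) = √(√(126056 + (-202 - (-97 + 206))) - 187941) = √(√(126056 + (-202 - 1*109)) - 187941) = √(√(126056 + (-202 - 109)) - 187941) = √(√(126056 - 311) - 187941) = √(√125745 - 187941) = √(-187941 + √125745)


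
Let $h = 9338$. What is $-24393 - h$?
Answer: $-33731$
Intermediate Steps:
$-24393 - h = -24393 - 9338 = -33731$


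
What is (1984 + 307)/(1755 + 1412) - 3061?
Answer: -9691896/3167 ≈ -3060.3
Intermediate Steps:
(1984 + 307)/(1755 + 1412) - 3061 = 2291/3167 - 3061 = -9691896/3167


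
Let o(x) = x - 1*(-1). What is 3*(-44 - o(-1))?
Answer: -132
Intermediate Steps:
o(x) = 1 + x (o(x) = x + 1 = 1 + x)
3*(-44 - o(-1)) = 3*(-44 - (1 - 1)) = 3*(-44 - 1*0) = 3*(-44 + 0) = 3*(-44) = -132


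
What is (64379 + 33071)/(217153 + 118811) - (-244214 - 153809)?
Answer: 66860748311/167982 ≈ 3.9802e+5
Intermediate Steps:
(64379 + 33071)/(217153 + 118811) - (-244214 - 153809) = 97450/335964 - 1*(-398023) = 97450*(1/335964) + 398023 = 48725/167982 + 398023 = 66860748311/167982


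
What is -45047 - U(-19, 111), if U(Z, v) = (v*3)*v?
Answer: -82010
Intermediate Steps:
U(Z, v) = 3*v**2 (U(Z, v) = (3*v)*v = 3*v**2)
-45047 - U(-19, 111) = -45047 - 3*111**2 = -45047 - 3*12321 = -45047 - 1*36963 = -45047 - 36963 = -82010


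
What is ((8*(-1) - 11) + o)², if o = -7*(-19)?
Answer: 12996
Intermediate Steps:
o = 133
((8*(-1) - 11) + o)² = ((8*(-1) - 11) + 133)² = ((-8 - 11) + 133)² = (-19 + 133)² = 114² = 12996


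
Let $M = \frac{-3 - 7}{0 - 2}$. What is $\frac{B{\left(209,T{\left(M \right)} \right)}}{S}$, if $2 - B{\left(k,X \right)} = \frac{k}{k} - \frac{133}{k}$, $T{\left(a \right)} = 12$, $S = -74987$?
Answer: $- \frac{18}{824857} \approx -2.1822 \cdot 10^{-5}$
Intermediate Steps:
$M = 5$ ($M = - \frac{10}{-2} = \left(-10\right) \left(- \frac{1}{2}\right) = 5$)
$B{\left(k,X \right)} = 1 + \frac{133}{k}$ ($B{\left(k,X \right)} = 2 - \left(\frac{k}{k} - \frac{133}{k}\right) = 2 - \left(1 - \frac{133}{k}\right) = 1 + \frac{133}{k}$)
$\frac{B{\left(209,T{\left(M \right)} \right)}}{S} = \frac{\frac{1}{209} \left(133 + 209\right)}{-74987} = \frac{1}{209} \cdot 342 \left(- \frac{1}{74987}\right) = \frac{18}{11} \left(- \frac{1}{74987}\right) = - \frac{18}{824857}$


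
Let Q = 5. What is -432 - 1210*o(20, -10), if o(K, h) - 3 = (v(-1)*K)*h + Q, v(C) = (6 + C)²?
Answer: 6039888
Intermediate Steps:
o(K, h) = 8 + 25*K*h (o(K, h) = 3 + (((6 - 1)²*K)*h + 5) = 3 + ((5²*K)*h + 5) = 3 + ((25*K)*h + 5) = 3 + (25*K*h + 5) = 3 + (5 + 25*K*h) = 8 + 25*K*h)
-432 - 1210*o(20, -10) = -432 - 1210*(8 + 25*20*(-10)) = -432 - 1210*(8 - 5000) = -432 - 1210*(-4992) = -432 + 6040320 = 6039888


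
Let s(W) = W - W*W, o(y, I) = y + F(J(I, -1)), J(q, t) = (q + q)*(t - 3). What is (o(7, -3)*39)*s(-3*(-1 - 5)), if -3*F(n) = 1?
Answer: -79560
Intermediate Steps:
J(q, t) = 2*q*(-3 + t) (J(q, t) = (2*q)*(-3 + t) = 2*q*(-3 + t))
F(n) = -⅓ (F(n) = -⅓*1 = -⅓)
o(y, I) = -⅓ + y (o(y, I) = y - ⅓ = -⅓ + y)
s(W) = W - W²
(o(7, -3)*39)*s(-3*(-1 - 5)) = ((-⅓ + 7)*39)*((-3*(-1 - 5))*(1 - (-3)*(-1 - 5))) = ((20/3)*39)*((-3*(-6))*(1 - (-3)*(-6))) = 260*(18*(1 - 1*18)) = 260*(18*(1 - 18)) = 260*(18*(-17)) = 260*(-306) = -79560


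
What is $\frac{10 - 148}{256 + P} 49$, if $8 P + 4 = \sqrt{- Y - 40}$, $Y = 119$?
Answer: $- \frac{110572224}{4178095} + \frac{54096 i \sqrt{159}}{4178095} \approx -26.465 + 0.16326 i$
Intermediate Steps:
$P = - \frac{1}{2} + \frac{i \sqrt{159}}{8}$ ($P = - \frac{1}{2} + \frac{\sqrt{\left(-1\right) 119 - 40}}{8} = - \frac{1}{2} + \frac{\sqrt{-119 - 40}}{8} = - \frac{1}{2} + \frac{\sqrt{-159}}{8} = - \frac{1}{2} + \frac{i \sqrt{159}}{8} \approx -0.5 + 1.5762 i$)
$\frac{10 - 148}{256 + P} 49 = \frac{10 - 148}{256 - \left(\frac{1}{2} - \frac{i \sqrt{159}}{8}\right)} 49 = - \frac{138}{\frac{511}{2} + \frac{i \sqrt{159}}{8}} \cdot 49 = - \frac{6762}{\frac{511}{2} + \frac{i \sqrt{159}}{8}}$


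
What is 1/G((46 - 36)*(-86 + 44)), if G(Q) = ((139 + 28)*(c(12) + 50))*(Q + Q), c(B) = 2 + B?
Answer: -1/8977920 ≈ -1.1138e-7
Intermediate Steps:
G(Q) = 21376*Q (G(Q) = ((139 + 28)*((2 + 12) + 50))*(Q + Q) = (167*(14 + 50))*(2*Q) = (167*64)*(2*Q) = 10688*(2*Q) = 21376*Q)
1/G((46 - 36)*(-86 + 44)) = 1/(21376*((46 - 36)*(-86 + 44))) = 1/(21376*(10*(-42))) = 1/(21376*(-420)) = 1/(-8977920) = -1/8977920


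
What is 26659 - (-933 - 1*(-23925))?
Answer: 3667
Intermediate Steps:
26659 - (-933 - 1*(-23925)) = 26659 - (-933 + 23925) = 26659 - 1*22992 = 26659 - 22992 = 3667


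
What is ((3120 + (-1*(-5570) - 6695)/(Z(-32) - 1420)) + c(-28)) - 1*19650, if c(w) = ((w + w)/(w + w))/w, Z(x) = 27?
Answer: -92100859/5572 ≈ -16529.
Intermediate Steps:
c(w) = 1/w (c(w) = ((2*w)/((2*w)))/w = ((2*w)*(1/(2*w)))/w = 1/w)
((3120 + (-1*(-5570) - 6695)/(Z(-32) - 1420)) + c(-28)) - 1*19650 = ((3120 + (-1*(-5570) - 6695)/(27 - 1420)) + 1/(-28)) - 1*19650 = ((3120 + (5570 - 6695)/(-1393)) - 1/28) - 19650 = ((3120 - 1125*(-1/1393)) - 1/28) - 19650 = ((3120 + 1125/1393) - 1/28) - 19650 = (4347285/1393 - 1/28) - 19650 = 17388941/5572 - 19650 = -92100859/5572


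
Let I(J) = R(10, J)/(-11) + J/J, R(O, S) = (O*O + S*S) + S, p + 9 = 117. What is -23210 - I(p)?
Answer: -243449/11 ≈ -22132.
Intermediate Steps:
p = 108 (p = -9 + 117 = 108)
R(O, S) = S + O**2 + S**2 (R(O, S) = (O**2 + S**2) + S = S + O**2 + S**2)
I(J) = -89/11 - J/11 - J**2/11 (I(J) = (J + 10**2 + J**2)/(-11) + J/J = (J + 100 + J**2)*(-1/11) + 1 = (100 + J + J**2)*(-1/11) + 1 = (-100/11 - J/11 - J**2/11) + 1 = -89/11 - J/11 - J**2/11)
-23210 - I(p) = -23210 - (-89/11 - 1/11*108 - 1/11*108**2) = -23210 - (-89/11 - 108/11 - 1/11*11664) = -23210 - (-89/11 - 108/11 - 11664/11) = -23210 - 1*(-11861/11) = -23210 + 11861/11 = -243449/11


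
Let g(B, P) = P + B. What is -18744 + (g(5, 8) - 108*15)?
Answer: -20351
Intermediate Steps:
g(B, P) = B + P
-18744 + (g(5, 8) - 108*15) = -18744 + ((5 + 8) - 108*15) = -18744 + (13 - 1620) = -18744 - 1607 = -20351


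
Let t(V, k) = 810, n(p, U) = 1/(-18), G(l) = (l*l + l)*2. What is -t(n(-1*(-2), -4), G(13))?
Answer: -810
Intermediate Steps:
G(l) = 2*l + 2*l² (G(l) = (l² + l)*2 = (l + l²)*2 = 2*l + 2*l²)
n(p, U) = -1/18
-t(n(-1*(-2), -4), G(13)) = -1*810 = -810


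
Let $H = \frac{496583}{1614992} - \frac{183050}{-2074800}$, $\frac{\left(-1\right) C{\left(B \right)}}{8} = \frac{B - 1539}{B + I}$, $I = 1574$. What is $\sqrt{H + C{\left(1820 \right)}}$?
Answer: $\frac{i \sqrt{68729118465348074308107}}{507703823796} \approx 0.51637 i$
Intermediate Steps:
$C{\left(B \right)} = - \frac{8 \left(-1539 + B\right)}{1574 + B}$ ($C{\left(B \right)} = - 8 \frac{B - 1539}{B + 1574} = - 8 \frac{-1539 + B}{1574 + B} = - \frac{8 \left(-1539 + B\right)}{1574 + B}$)
$H = \frac{473548105}{1196709072}$ ($H = 496583 \cdot \frac{1}{1614992} - - \frac{523}{5928} = \frac{496583}{1614992} + \frac{523}{5928} = \frac{473548105}{1196709072} \approx 0.39571$)
$\sqrt{H + C{\left(1820 \right)}} = \sqrt{\frac{473548105}{1196709072} + \frac{8 \left(1539 - 1820\right)}{1574 + 1820}} = \sqrt{\frac{473548105}{1196709072} + \frac{8 \left(1539 - 1820\right)}{3394}} = \sqrt{\frac{473548105}{1196709072} + 8 \cdot \frac{1}{3394} \left(-281\right)} = \sqrt{\frac{473548105}{1196709072} - \frac{1124}{1697}} = \sqrt{- \frac{541489862743}{2030815295184}} = \frac{i \sqrt{68729118465348074308107}}{507703823796}$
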